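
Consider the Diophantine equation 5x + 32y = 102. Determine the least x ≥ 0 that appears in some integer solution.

gcd(32, 5) = 1.
1 divides 102, so solutions exist.
By Bézout, 5×(13) + 32×(-2) = 1.
Scale by 102/1 = 102: (x₀, y₀) = (1326, -204).
General solution: x = 1326 + 32t, y = -204 - 5t for integer t.
x ≥ 0: smallest is 1326 mod 32 = 14 (at t = -41), with y = 1.

14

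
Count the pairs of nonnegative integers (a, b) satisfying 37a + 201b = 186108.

25

gcd(201, 37) = 1.
By Bézout, 37*(-38) + 201*(7) = 1.
One solution: (81, 911).
General: a = 81 + 201t, b = 911 - 37t.
a ≥ 0 ⇒ t ≥ 0; b ≥ 0 ⇒ t ≤ 24. So t ∈ [0, 24]: 25 solutions.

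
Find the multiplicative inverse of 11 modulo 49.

9

gcd(49, 11) = 1.
By Bézout, 11×(9) + 49×(-2) = 1.
So 11×9 ≡ 1 (mod 49), and 9 mod 49 = 9.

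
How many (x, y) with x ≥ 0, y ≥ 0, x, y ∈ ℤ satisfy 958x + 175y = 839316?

5

gcd(958, 175) = 1  (958 = 5*175 + 83, 175 = 2*83 + 9, 83 = 9*9 + 2, 9 = 4*2 + 1, 2 = 2*1).
Back-substituting, 958*(-78) + 175*(427) = 1.
Scale by 839316: one solution is (-65466648, 358387932). Reduce x mod 175: (152, 3964).
General: x = 152 + 175t, y = 3964 - 958t.
x ≥ 0 ⇒ t ≥ 0; y ≥ 0 ⇒ t ≤ 4. So t ∈ [0, 4]: 5 solutions.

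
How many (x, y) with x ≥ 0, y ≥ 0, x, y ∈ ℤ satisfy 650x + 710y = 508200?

11

gcd(710, 650) = 10  (710 = 1·650 + 60, 650 = 10·60 + 50, 60 = 1·50 + 10, 50 = 5·10).
Back-substituting, 650·(-12) + 710·(11) = 10.
Scale by 50820: one solution is (-609840, 559020). Reduce x mod 71: (50, 670).
General: x = 50 + 71t, y = 670 - 65t.
x ≥ 0 ⇒ t ≥ 0; y ≥ 0 ⇒ t ≤ 10. So t ∈ [0, 10]: 11 solutions.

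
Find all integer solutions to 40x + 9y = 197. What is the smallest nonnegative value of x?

gcd(40, 9):
  40 = 4×9 + 4
  9 = 2×4 + 1
  4 = 4×1
so gcd(40, 9) = 1.
1 divides 197, so solutions exist.
Back-substitute for Bézout coefficients:
  1 = 9 - 2×4
  ... = 40×(-2) + 9×(9)
Scale by 197/1 = 197: (x₀, y₀) = (-394, 1773).
General solution: x = -394 + 9t, y = 1773 - 40t for integer t.
x ≥ 0: smallest is -394 mod 9 = 2 (at t = 44), with y = 13.

2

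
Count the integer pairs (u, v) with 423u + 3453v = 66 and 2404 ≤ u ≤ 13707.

gcd(3453, 423) = 3  (3453 = 8·423 + 69, 423 = 6·69 + 9, 69 = 7·9 + 6, 9 = 1·6 + 3, 6 = 2·3).
Back-substituting, 423·(400) + 3453·(-49) = 3.
Scale by 22: particular solution (8800, -1078); reduce u mod 1151: (743, -91).
General solution: u = 743 + 1151t, v = -91 - 141t for integer t.
2404 ≤ 743 + 1151t ≤ 13707 gives t ∈ [2, 11], which is 10 values.

10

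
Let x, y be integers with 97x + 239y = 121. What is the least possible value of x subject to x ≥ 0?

223

gcd(239, 97) = 1  (239 = 2*97 + 45, 97 = 2*45 + 7, 45 = 6*7 + 3, 7 = 2*3 + 1, 3 = 3*1).
1 divides 121, so solutions exist.
Back-substituting, 97*(69) + 239*(-28) = 1.
Scale by 121/1 = 121: (x₀, y₀) = (8349, -3388).
General solution: x = 8349 + 239t, y = -3388 - 97t for integer t.
x ≥ 0: smallest is 8349 mod 239 = 223 (at t = -34), with y = -90.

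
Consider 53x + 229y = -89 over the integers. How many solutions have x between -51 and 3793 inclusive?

17

gcd(229, 53):
  229 = 4*53 + 17
  53 = 3*17 + 2
  17 = 8*2 + 1
  2 = 2*1
so gcd(229, 53) = 1.
Back-substitute for Bézout coefficients:
  1 = 17 - 8*2
  ... = 53*(-108) + 229*(25)
Scale by -89: particular solution (9612, -2225); reduce x mod 229: (223, -52).
General solution: x = 223 + 229t, y = -52 - 53t for integer t.
-51 ≤ 223 + 229t ≤ 3793 gives t ∈ [-1, 15], which is 17 values.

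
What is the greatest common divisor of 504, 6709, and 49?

1

gcd(6709, 504) = 1.
gcd(1, 49) = 1.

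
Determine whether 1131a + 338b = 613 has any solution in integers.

no

gcd(1131, 338) = 13  (1131 = 3*338 + 117, 338 = 2*117 + 104, 117 = 1*104 + 13, 104 = 8*13).
13 does not divide 613 (remainder 2), so no integer solutions.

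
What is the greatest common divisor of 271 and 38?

gcd(271, 38):
  271 = 7*38 + 5
  38 = 7*5 + 3
  5 = 1*3 + 2
  3 = 1*2 + 1
  2 = 2*1
so gcd(271, 38) = 1.

1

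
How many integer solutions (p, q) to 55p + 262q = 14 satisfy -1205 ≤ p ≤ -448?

gcd(262, 55) = 1.
By Bézout, 55·(81) + 262·(-17) = 1.
Particular solution: (86, -18).
General solution: p = 86 + 262t, q = -18 - 55t for integer t.
-1205 ≤ 86 + 262t ≤ -448 gives t ∈ [-4, -3], which is 2 values.

2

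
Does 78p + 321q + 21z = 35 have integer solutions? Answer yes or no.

no

gcd(321, 78) = 3  (321 = 4*78 + 9, 78 = 8*9 + 6, 9 = 1*6 + 3, 6 = 2*3).
gcd(3, 21) = 3.
3 does not divide 35 (remainder 2), so no integer solutions.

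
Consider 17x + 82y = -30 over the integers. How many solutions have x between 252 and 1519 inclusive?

16

gcd(82, 17):
  82 = 4×17 + 14
  17 = 1×14 + 3
  14 = 4×3 + 2
  3 = 1×2 + 1
  2 = 2×1
so gcd(82, 17) = 1.
Back-substitute for Bézout coefficients:
  1 = 3 - 1×2
  ... = 17×(29) + 82×(-6)
Scale by -30: particular solution (-870, 180); reduce x mod 82: (32, -7).
General solution: x = 32 + 82t, y = -7 - 17t for integer t.
252 ≤ 32 + 82t ≤ 1519 gives t ∈ [3, 18], which is 16 values.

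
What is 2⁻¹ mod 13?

7

gcd(13, 2):
  13 = 6*2 + 1
  2 = 2*1
so gcd(13, 2) = 1.
Back-substitute for Bézout coefficients:
  1 = 13 - 6*2
  ... = 2*(-6) + 13*(1)
So 2*-6 ≡ 1 (mod 13), and -6 mod 13 = 7.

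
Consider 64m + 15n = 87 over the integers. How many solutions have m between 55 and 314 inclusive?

17

gcd(64, 15):
  64 = 4*15 + 4
  15 = 3*4 + 3
  4 = 1*3 + 1
  3 = 3*1
so gcd(64, 15) = 1.
Back-substitute for Bézout coefficients:
  1 = 4 - 1*3
  ... = 64*(4) + 15*(-17)
Scale by 87: particular solution (348, -1479); reduce m mod 15: (3, -7).
General solution: m = 3 + 15t, n = -7 - 64t for integer t.
55 ≤ 3 + 15t ≤ 314 gives t ∈ [4, 20], which is 17 values.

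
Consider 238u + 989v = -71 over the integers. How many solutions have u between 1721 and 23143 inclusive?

21

gcd(989, 238):
  989 = 4×238 + 37
  238 = 6×37 + 16
  37 = 2×16 + 5
  16 = 3×5 + 1
  5 = 5×1
so gcd(989, 238) = 1.
Back-substitute for Bézout coefficients:
  1 = 16 - 3×5
  ... = 238×(187) + 989×(-45)
Scale by -71: particular solution (-13277, 3195); reduce u mod 989: (569, -137).
General solution: u = 569 + 989t, v = -137 - 238t for integer t.
1721 ≤ 569 + 989t ≤ 23143 gives t ∈ [2, 22], which is 21 values.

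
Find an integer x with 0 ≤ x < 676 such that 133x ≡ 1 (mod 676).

gcd(676, 133) = 1  (676 = 5*133 + 11, 133 = 12*11 + 1, 11 = 11*1).
Back-substituting, 133*(61) + 676*(-12) = 1.
So 133*61 ≡ 1 (mod 676), and 61 mod 676 = 61.

61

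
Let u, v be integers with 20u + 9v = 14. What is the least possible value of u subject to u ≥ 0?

gcd(20, 9):
  20 = 2·9 + 2
  9 = 4·2 + 1
  2 = 2·1
so gcd(20, 9) = 1.
1 divides 14, so solutions exist.
Back-substitute for Bézout coefficients:
  1 = 9 - 4·2
  ... = 20·(-4) + 9·(9)
Scale by 14/1 = 14: (u₀, v₀) = (-56, 126).
General solution: u = -56 + 9t, v = 126 - 20t for integer t.
u ≥ 0: smallest is -56 mod 9 = 7 (at t = 7), with v = -14.

7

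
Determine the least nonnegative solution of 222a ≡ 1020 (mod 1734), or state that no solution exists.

gcd(1734, 222) = 6.
6 divides 1020, so solutions exist.
By Bézout, 222*(125) + 1734*(-16) = 6.
So 222*(125) ≡ 6 (mod 1734); multiply by 170: a ≡ 21250 (mod 289).
Smallest nonnegative: a = 21250 mod 289 = 153.

153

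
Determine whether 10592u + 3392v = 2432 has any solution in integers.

gcd(10592, 3392):
  10592 = 3·3392 + 416
  3392 = 8·416 + 64
  416 = 6·64 + 32
  64 = 2·32
so gcd(10592, 3392) = 32.
32 divides 2432, so integer solutions exist.

yes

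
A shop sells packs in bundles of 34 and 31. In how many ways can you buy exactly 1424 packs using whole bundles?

Need nonnegative integers with 34j + 31k = 1424.
gcd(34, 31) = 1, and 34·(-10) + 31·(11) = 1.
So (j₀, k₀) = (-14240, 15664); general j = -14240 + 31t, k = 15664 - 34t.
j ≥ 0 ⇒ t ≥ 460; k ≥ 0 ⇒ t ≤ 460. That's 1 value of t.

1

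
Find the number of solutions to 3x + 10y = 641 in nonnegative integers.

gcd(10, 3) = 1  (10 = 3*3 + 1, 3 = 3*1).
Back-substituting, 3*(-3) + 10*(1) = 1.
Scale by 641: one solution is (-1923, 641). Reduce x mod 10: (7, 62).
General: x = 7 + 10t, y = 62 - 3t.
x ≥ 0 ⇒ t ≥ 0; y ≥ 0 ⇒ t ≤ 20. So t ∈ [0, 20]: 21 solutions.

21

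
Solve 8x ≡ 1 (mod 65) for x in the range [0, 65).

57

gcd(65, 8) = 1  (65 = 8×8 + 1, 8 = 8×1).
Back-substituting, 8×(-8) + 65×(1) = 1.
So 8×-8 ≡ 1 (mod 65), and -8 mod 65 = 57.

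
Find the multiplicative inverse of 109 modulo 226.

gcd(226, 109):
  226 = 2·109 + 8
  109 = 13·8 + 5
  8 = 1·5 + 3
  5 = 1·3 + 2
  3 = 1·2 + 1
  2 = 2·1
so gcd(226, 109) = 1.
Back-substitute for Bézout coefficients:
  1 = 3 - 1·2
  ... = 109·(-85) + 226·(41)
So 109·-85 ≡ 1 (mod 226), and -85 mod 226 = 141.

141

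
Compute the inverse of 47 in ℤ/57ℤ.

gcd(57, 47):
  57 = 1*47 + 10
  47 = 4*10 + 7
  10 = 1*7 + 3
  7 = 2*3 + 1
  3 = 3*1
so gcd(57, 47) = 1.
Back-substitute for Bézout coefficients:
  1 = 7 - 2*3
  ... = 47*(17) + 57*(-14)
So 47*17 ≡ 1 (mod 57), and 17 mod 57 = 17.

17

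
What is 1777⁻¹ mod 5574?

367

gcd(5574, 1777) = 1.
By Bézout, 1777×(367) + 5574×(-117) = 1.
So 1777×367 ≡ 1 (mod 5574), and 367 mod 5574 = 367.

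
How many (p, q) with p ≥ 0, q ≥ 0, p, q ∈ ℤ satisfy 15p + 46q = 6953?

10

gcd(46, 15) = 1  (46 = 3*15 + 1, 15 = 15*1).
Back-substituting, 15*(-3) + 46*(1) = 1.
Scale by 6953: one solution is (-20859, 6953). Reduce p mod 46: (25, 143).
General: p = 25 + 46t, q = 143 - 15t.
p ≥ 0 ⇒ t ≥ 0; q ≥ 0 ⇒ t ≤ 9. So t ∈ [0, 9]: 10 solutions.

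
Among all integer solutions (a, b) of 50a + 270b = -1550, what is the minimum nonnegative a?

gcd(270, 50):
  270 = 5·50 + 20
  50 = 2·20 + 10
  20 = 2·10
so gcd(270, 50) = 10.
10 divides -1550, so solutions exist.
Back-substitute for Bézout coefficients:
  10 = 50 - 2·20
  ... = 50·(11) + 270·(-2)
Scale by -1550/10 = -155: (a₀, b₀) = (-1705, 310).
General solution: a = -1705 + 27t, b = 310 - 5t for integer t.
a ≥ 0: smallest is -1705 mod 27 = 23 (at t = 64), with b = -10.

23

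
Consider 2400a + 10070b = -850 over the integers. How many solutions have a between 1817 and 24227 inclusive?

22

gcd(10070, 2400) = 10.
By Bézout, 2400*(407) + 10070*(-97) = 10.
Particular solution: (650, -155).
General solution: a = 650 + 1007t, b = -155 - 240t for integer t.
1817 ≤ 650 + 1007t ≤ 24227 gives t ∈ [2, 23], which is 22 values.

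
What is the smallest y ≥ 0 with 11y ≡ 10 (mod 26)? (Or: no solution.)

8

gcd(26, 11):
  26 = 2·11 + 4
  11 = 2·4 + 3
  4 = 1·3 + 1
  3 = 3·1
so gcd(26, 11) = 1.
1 divides 10, so solutions exist.
Back-substitute for Bézout coefficients:
  1 = 4 - 1·3
  ... = 11·(-7) + 26·(3)
So 11·(-7) ≡ 1 (mod 26); multiply by 10: y ≡ -70 (mod 26).
Smallest nonnegative: y = -70 mod 26 = 8.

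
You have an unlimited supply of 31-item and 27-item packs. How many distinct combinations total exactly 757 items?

Need nonnegative integers with 31j + 27k = 757.
gcd(31, 27) = 1, and 31·(7) + 27·(-8) = 1.
So (j₀, k₀) = (5299, -6056); general j = 5299 + 27t, k = -6056 - 31t.
j ≥ 0 ⇒ t ≥ -196; k ≥ 0 ⇒ t ≤ -196. That's 1 value of t.

1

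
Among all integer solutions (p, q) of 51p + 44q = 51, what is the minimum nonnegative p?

gcd(51, 44) = 1  (51 = 1·44 + 7, 44 = 6·7 + 2, 7 = 3·2 + 1, 2 = 2·1).
1 divides 51, so solutions exist.
Back-substituting, 51·(19) + 44·(-22) = 1.
Scale by 51/1 = 51: (p₀, q₀) = (969, -1122).
General solution: p = 969 + 44t, q = -1122 - 51t for integer t.
p ≥ 0: smallest is 969 mod 44 = 1 (at t = -22), with q = 0.

1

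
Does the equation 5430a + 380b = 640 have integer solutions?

yes

gcd(5430, 380) = 10  (5430 = 14·380 + 110, 380 = 3·110 + 50, 110 = 2·50 + 10, 50 = 5·10).
10 divides 640, so integer solutions exist.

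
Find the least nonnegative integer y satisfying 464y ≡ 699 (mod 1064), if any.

gcd(1064, 464):
  1064 = 2*464 + 136
  464 = 3*136 + 56
  136 = 2*56 + 24
  56 = 2*24 + 8
  24 = 3*8
so gcd(1064, 464) = 8.
8 does not divide 699, so the congruence has no solution.

no solution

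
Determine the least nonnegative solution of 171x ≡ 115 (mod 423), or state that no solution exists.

gcd(423, 171):
  423 = 2×171 + 81
  171 = 2×81 + 9
  81 = 9×9
so gcd(423, 171) = 9.
9 does not divide 115, so the congruence has no solution.

no solution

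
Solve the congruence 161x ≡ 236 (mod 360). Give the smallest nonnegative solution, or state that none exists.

gcd(360, 161) = 1.
1 divides 236, so solutions exist.
By Bézout, 161·(161) + 360·(-72) = 1.
So 161·(161) ≡ 1 (mod 360); multiply by 236: x ≡ 37996 (mod 360).
Smallest nonnegative: x = 37996 mod 360 = 196.

196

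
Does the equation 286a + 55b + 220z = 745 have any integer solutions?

no

gcd(286, 55) = 11  (286 = 5·55 + 11, 55 = 5·11).
gcd(11, 220) = 11.
11 does not divide 745 (remainder 8), so no integer solutions.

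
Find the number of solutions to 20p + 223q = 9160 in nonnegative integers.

3

gcd(223, 20):
  223 = 11*20 + 3
  20 = 6*3 + 2
  3 = 1*2 + 1
  2 = 2*1
so gcd(223, 20) = 1.
Back-substitute for Bézout coefficients:
  1 = 3 - 1*2
  ... = 20*(-78) + 223*(7)
Scale by 9160: one solution is (-714480, 64120). Reduce p mod 223: (12, 40).
General: p = 12 + 223t, q = 40 - 20t.
p ≥ 0 ⇒ t ≥ 0; q ≥ 0 ⇒ t ≤ 2. So t ∈ [0, 2]: 3 solutions.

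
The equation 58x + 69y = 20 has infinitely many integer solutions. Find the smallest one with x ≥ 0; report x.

17

gcd(69, 58):
  69 = 1·58 + 11
  58 = 5·11 + 3
  11 = 3·3 + 2
  3 = 1·2 + 1
  2 = 2·1
so gcd(69, 58) = 1.
1 divides 20, so solutions exist.
Back-substitute for Bézout coefficients:
  1 = 3 - 1·2
  ... = 58·(25) + 69·(-21)
Scale by 20/1 = 20: (x₀, y₀) = (500, -420).
General solution: x = 500 + 69t, y = -420 - 58t for integer t.
x ≥ 0: smallest is 500 mod 69 = 17 (at t = -7), with y = -14.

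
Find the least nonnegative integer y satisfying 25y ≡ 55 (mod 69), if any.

16

gcd(69, 25):
  69 = 2·25 + 19
  25 = 1·19 + 6
  19 = 3·6 + 1
  6 = 6·1
so gcd(69, 25) = 1.
1 divides 55, so solutions exist.
Back-substitute for Bézout coefficients:
  1 = 19 - 3·6
  ... = 25·(-11) + 69·(4)
So 25·(-11) ≡ 1 (mod 69); multiply by 55: y ≡ -605 (mod 69).
Smallest nonnegative: y = -605 mod 69 = 16.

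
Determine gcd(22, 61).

gcd(61, 22):
  61 = 2*22 + 17
  22 = 1*17 + 5
  17 = 3*5 + 2
  5 = 2*2 + 1
  2 = 2*1
so gcd(61, 22) = 1.

1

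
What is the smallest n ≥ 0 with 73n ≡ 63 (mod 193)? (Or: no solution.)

178

gcd(193, 73) = 1  (193 = 2·73 + 47, 73 = 1·47 + 26, 47 = 1·26 + 21, 26 = 1·21 + 5, 21 = 4·5 + 1, 5 = 5·1).
1 divides 63, so solutions exist.
Back-substituting, 73·(-37) + 193·(14) = 1.
So 73·(-37) ≡ 1 (mod 193); multiply by 63: n ≡ -2331 (mod 193).
Smallest nonnegative: n = -2331 mod 193 = 178.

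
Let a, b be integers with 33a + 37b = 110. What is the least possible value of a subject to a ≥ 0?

28

gcd(37, 33):
  37 = 1·33 + 4
  33 = 8·4 + 1
  4 = 4·1
so gcd(37, 33) = 1.
1 divides 110, so solutions exist.
Back-substitute for Bézout coefficients:
  1 = 33 - 8·4
  ... = 33·(9) + 37·(-8)
Scale by 110/1 = 110: (a₀, b₀) = (990, -880).
General solution: a = 990 + 37t, b = -880 - 33t for integer t.
a ≥ 0: smallest is 990 mod 37 = 28 (at t = -26), with b = -22.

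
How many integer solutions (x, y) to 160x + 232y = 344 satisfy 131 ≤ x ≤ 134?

gcd(232, 160) = 8.
By Bézout, 160×(-13) + 232×(9) = 8.
Particular solution: (21, -13).
General solution: x = 21 + 29t, y = -13 - 20t for integer t.
131 ≤ 21 + 29t ≤ 134 gives t ∈ [4, 3], which is 0 values.

0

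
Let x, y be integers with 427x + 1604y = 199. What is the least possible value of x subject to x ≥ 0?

gcd(1604, 427) = 1.
1 divides 199, so solutions exist.
By Bézout, 427×(-293) + 1604×(78) = 1.
Scale by 199/1 = 199: (x₀, y₀) = (-58307, 15522).
General solution: x = -58307 + 1604t, y = 15522 - 427t for integer t.
x ≥ 0: smallest is -58307 mod 1604 = 1041 (at t = 37), with y = -277.

1041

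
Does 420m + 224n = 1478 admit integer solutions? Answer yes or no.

no

gcd(420, 224):
  420 = 1·224 + 196
  224 = 1·196 + 28
  196 = 7·28
so gcd(420, 224) = 28.
28 does not divide 1478 (remainder 22), so no integer solutions.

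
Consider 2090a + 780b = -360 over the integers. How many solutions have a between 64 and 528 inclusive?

6

gcd(2090, 780):
  2090 = 2·780 + 530
  780 = 1·530 + 250
  530 = 2·250 + 30
  250 = 8·30 + 10
  30 = 3·10
so gcd(2090, 780) = 10.
Back-substitute for Bézout coefficients:
  10 = 250 - 8·30
  ... = 2090·(-25) + 780·(67)
Scale by -36: particular solution (900, -2412); reduce a mod 78: (42, -113).
General solution: a = 42 + 78t, b = -113 - 209t for integer t.
64 ≤ 42 + 78t ≤ 528 gives t ∈ [1, 6], which is 6 values.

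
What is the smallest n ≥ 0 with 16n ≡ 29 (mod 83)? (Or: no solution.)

gcd(83, 16):
  83 = 5×16 + 3
  16 = 5×3 + 1
  3 = 3×1
so gcd(83, 16) = 1.
1 divides 29, so solutions exist.
Back-substitute for Bézout coefficients:
  1 = 16 - 5×3
  ... = 16×(26) + 83×(-5)
So 16×(26) ≡ 1 (mod 83); multiply by 29: n ≡ 754 (mod 83).
Smallest nonnegative: n = 754 mod 83 = 7.

7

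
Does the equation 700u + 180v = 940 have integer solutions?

yes

gcd(700, 180) = 20  (700 = 3·180 + 160, 180 = 1·160 + 20, 160 = 8·20).
20 divides 940, so integer solutions exist.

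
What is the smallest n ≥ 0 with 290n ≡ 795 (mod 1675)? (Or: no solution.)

gcd(1675, 290) = 5.
5 divides 795, so solutions exist.
By Bézout, 290×(52) + 1675×(-9) = 5.
So 290×(52) ≡ 5 (mod 1675); multiply by 159: n ≡ 8268 (mod 335).
Smallest nonnegative: n = 8268 mod 335 = 228.

228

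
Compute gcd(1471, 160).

gcd(1471, 160):
  1471 = 9×160 + 31
  160 = 5×31 + 5
  31 = 6×5 + 1
  5 = 5×1
so gcd(1471, 160) = 1.

1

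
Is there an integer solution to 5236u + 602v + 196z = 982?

gcd(5236, 602):
  5236 = 8·602 + 420
  602 = 1·420 + 182
  420 = 2·182 + 56
  182 = 3·56 + 14
  56 = 4·14
so gcd(5236, 602) = 14.
gcd(14, 196) = 14.
14 does not divide 982 (remainder 2), so no integer solutions.

no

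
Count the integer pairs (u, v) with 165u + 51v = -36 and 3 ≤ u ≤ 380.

22

gcd(165, 51):
  165 = 3×51 + 12
  51 = 4×12 + 3
  12 = 4×3
so gcd(165, 51) = 3.
Back-substitute for Bézout coefficients:
  3 = 51 - 4×12
  ... = 165×(-4) + 51×(13)
Scale by -12: particular solution (48, -156); reduce u mod 17: (14, -46).
General solution: u = 14 + 17t, v = -46 - 55t for integer t.
3 ≤ 14 + 17t ≤ 380 gives t ∈ [0, 21], which is 22 values.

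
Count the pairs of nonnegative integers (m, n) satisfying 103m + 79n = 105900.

13

gcd(103, 79):
  103 = 1·79 + 24
  79 = 3·24 + 7
  24 = 3·7 + 3
  7 = 2·3 + 1
  3 = 3·1
so gcd(103, 79) = 1.
Back-substitute for Bézout coefficients:
  1 = 7 - 2·3
  ... = 103·(-23) + 79·(30)
Scale by 105900: one solution is (-2435700, 3177000). Reduce m mod 79: (28, 1304).
General: m = 28 + 79t, n = 1304 - 103t.
m ≥ 0 ⇒ t ≥ 0; n ≥ 0 ⇒ t ≤ 12. So t ∈ [0, 12]: 13 solutions.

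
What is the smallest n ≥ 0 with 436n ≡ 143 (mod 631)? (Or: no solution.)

gcd(631, 436) = 1.
1 divides 143, so solutions exist.
By Bézout, 436*(-288) + 631*(199) = 1.
So 436*(-288) ≡ 1 (mod 631); multiply by 143: n ≡ -41184 (mod 631).
Smallest nonnegative: n = -41184 mod 631 = 462.

462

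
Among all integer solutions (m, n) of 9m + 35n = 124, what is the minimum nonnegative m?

6

gcd(35, 9) = 1  (35 = 3·9 + 8, 9 = 1·8 + 1, 8 = 8·1).
1 divides 124, so solutions exist.
Back-substituting, 9·(4) + 35·(-1) = 1.
Scale by 124/1 = 124: (m₀, n₀) = (496, -124).
General solution: m = 496 + 35t, n = -124 - 9t for integer t.
m ≥ 0: smallest is 496 mod 35 = 6 (at t = -14), with n = 2.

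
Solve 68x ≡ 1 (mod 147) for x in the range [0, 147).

80

gcd(147, 68):
  147 = 2×68 + 11
  68 = 6×11 + 2
  11 = 5×2 + 1
  2 = 2×1
so gcd(147, 68) = 1.
Back-substitute for Bézout coefficients:
  1 = 11 - 5×2
  ... = 68×(-67) + 147×(31)
So 68×-67 ≡ 1 (mod 147), and -67 mod 147 = 80.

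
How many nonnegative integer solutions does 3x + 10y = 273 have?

gcd(10, 3) = 1.
By Bézout, 3×(-3) + 10×(1) = 1.
One solution: (1, 27).
General: x = 1 + 10t, y = 27 - 3t.
x ≥ 0 ⇒ t ≥ 0; y ≥ 0 ⇒ t ≤ 9. So t ∈ [0, 9]: 10 solutions.

10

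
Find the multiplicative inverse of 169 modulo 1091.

510

gcd(1091, 169) = 1.
By Bézout, 169×(510) + 1091×(-79) = 1.
So 169×510 ≡ 1 (mod 1091), and 510 mod 1091 = 510.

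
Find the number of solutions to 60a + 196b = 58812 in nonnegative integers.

20

gcd(196, 60) = 4.
By Bézout, 60*(-13) + 196*(4) = 4.
One solution: (10, 297).
General: a = 10 + 49t, b = 297 - 15t.
a ≥ 0 ⇒ t ≥ 0; b ≥ 0 ⇒ t ≤ 19. So t ∈ [0, 19]: 20 solutions.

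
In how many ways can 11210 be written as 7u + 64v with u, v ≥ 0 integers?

gcd(64, 7) = 1.
By Bézout, 7·(-9) + 64·(1) = 1.
One solution: (38, 171).
General: u = 38 + 64t, v = 171 - 7t.
u ≥ 0 ⇒ t ≥ 0; v ≥ 0 ⇒ t ≤ 24. So t ∈ [0, 24]: 25 solutions.

25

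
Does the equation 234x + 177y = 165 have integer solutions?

gcd(234, 177) = 3.
3 divides 165, so integer solutions exist.

yes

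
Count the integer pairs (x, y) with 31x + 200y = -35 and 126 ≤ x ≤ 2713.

gcd(200, 31) = 1.
By Bézout, 31*(71) + 200*(-11) = 1.
Particular solution: (115, -18).
General solution: x = 115 + 200t, y = -18 - 31t for integer t.
126 ≤ 115 + 200t ≤ 2713 gives t ∈ [1, 12], which is 12 values.

12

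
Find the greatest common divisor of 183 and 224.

1

gcd(224, 183) = 1  (224 = 1×183 + 41, 183 = 4×41 + 19, 41 = 2×19 + 3, 19 = 6×3 + 1, 3 = 3×1).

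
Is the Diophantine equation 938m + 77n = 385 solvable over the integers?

yes

gcd(938, 77) = 7.
7 divides 385, so integer solutions exist.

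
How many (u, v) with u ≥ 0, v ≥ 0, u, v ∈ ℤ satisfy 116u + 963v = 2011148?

18

gcd(963, 116) = 1  (963 = 8×116 + 35, 116 = 3×35 + 11, 35 = 3×11 + 2, 11 = 5×2 + 1, 2 = 2×1).
Back-substituting, 116×(440) + 963×(-53) = 1.
Scale by 2011148: one solution is (884905120, -106590844). Reduce u mod 963: (568, 2020).
General: u = 568 + 963t, v = 2020 - 116t.
u ≥ 0 ⇒ t ≥ 0; v ≥ 0 ⇒ t ≤ 17. So t ∈ [0, 17]: 18 solutions.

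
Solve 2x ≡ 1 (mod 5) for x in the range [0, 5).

3

gcd(5, 2) = 1  (5 = 2×2 + 1, 2 = 2×1).
Back-substituting, 2×(-2) + 5×(1) = 1.
So 2×-2 ≡ 1 (mod 5), and -2 mod 5 = 3.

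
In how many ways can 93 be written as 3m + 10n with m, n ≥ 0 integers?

gcd(10, 3) = 1  (10 = 3*3 + 1, 3 = 3*1).
Back-substituting, 3*(-3) + 10*(1) = 1.
Scale by 93: one solution is (-279, 93). Reduce m mod 10: (1, 9).
General: m = 1 + 10t, n = 9 - 3t.
m ≥ 0 ⇒ t ≥ 0; n ≥ 0 ⇒ t ≤ 3. So t ∈ [0, 3]: 4 solutions.

4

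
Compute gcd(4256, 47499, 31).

1

gcd(47499, 4256) = 1.
gcd(1, 31) = 1.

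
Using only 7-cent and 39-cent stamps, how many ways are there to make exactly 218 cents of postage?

Need nonnegative integers with 7j + 39k = 218.
gcd(7, 39) = 1, and 7·(-11) + 39·(2) = 1.
So (j₀, k₀) = (-2398, 436); general j = -2398 + 39t, k = 436 - 7t.
j ≥ 0 ⇒ t ≥ 62; k ≥ 0 ⇒ t ≤ 62. That's 1 value of t.

1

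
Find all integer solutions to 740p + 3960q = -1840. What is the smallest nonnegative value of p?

gcd(3960, 740):
  3960 = 5×740 + 260
  740 = 2×260 + 220
  260 = 1×220 + 40
  220 = 5×40 + 20
  40 = 2×20
so gcd(3960, 740) = 20.
20 divides -1840, so solutions exist.
Back-substitute for Bézout coefficients:
  20 = 220 - 5×40
  ... = 740×(91) + 3960×(-17)
Scale by -1840/20 = -92: (p₀, q₀) = (-8372, 1564).
General solution: p = -8372 + 198t, q = 1564 - 37t for integer t.
p ≥ 0: smallest is -8372 mod 198 = 142 (at t = 43), with q = -27.

142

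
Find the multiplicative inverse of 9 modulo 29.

13

gcd(29, 9) = 1.
By Bézout, 9·(13) + 29·(-4) = 1.
So 9·13 ≡ 1 (mod 29), and 13 mod 29 = 13.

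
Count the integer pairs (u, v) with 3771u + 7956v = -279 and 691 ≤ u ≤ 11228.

12

gcd(7956, 3771):
  7956 = 2×3771 + 414
  3771 = 9×414 + 45
  414 = 9×45 + 9
  45 = 5×9
so gcd(7956, 3771) = 9.
Back-substitute for Bézout coefficients:
  9 = 414 - 9×45
  ... = 3771×(-173) + 7956×(82)
Scale by -31: particular solution (5363, -2542); reduce u mod 884: (59, -28).
General solution: u = 59 + 884t, v = -28 - 419t for integer t.
691 ≤ 59 + 884t ≤ 11228 gives t ∈ [1, 12], which is 12 values.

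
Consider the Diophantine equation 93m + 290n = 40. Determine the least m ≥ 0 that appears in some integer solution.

200

gcd(290, 93) = 1.
1 divides 40, so solutions exist.
By Bézout, 93*(-53) + 290*(17) = 1.
Scale by 40/1 = 40: (m₀, n₀) = (-2120, 680).
General solution: m = -2120 + 290t, n = 680 - 93t for integer t.
m ≥ 0: smallest is -2120 mod 290 = 200 (at t = 8), with n = -64.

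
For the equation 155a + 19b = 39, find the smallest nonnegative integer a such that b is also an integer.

gcd(155, 19):
  155 = 8·19 + 3
  19 = 6·3 + 1
  3 = 3·1
so gcd(155, 19) = 1.
1 divides 39, so solutions exist.
Back-substitute for Bézout coefficients:
  1 = 19 - 6·3
  ... = 155·(-6) + 19·(49)
Scale by 39/1 = 39: (a₀, b₀) = (-234, 1911).
General solution: a = -234 + 19t, b = 1911 - 155t for integer t.
a ≥ 0: smallest is -234 mod 19 = 13 (at t = 13), with b = -104.

13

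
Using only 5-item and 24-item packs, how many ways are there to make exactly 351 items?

3

Need nonnegative integers with 5j + 24k = 351.
gcd(5, 24) = 1, and 5·(5) + 24·(-1) = 1.
So (j₀, k₀) = (1755, -351); general j = 1755 + 24t, k = -351 - 5t.
j ≥ 0 ⇒ t ≥ -73; k ≥ 0 ⇒ t ≤ -71. That's 3 values of t.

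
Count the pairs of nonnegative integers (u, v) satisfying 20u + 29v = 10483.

gcd(29, 20) = 1  (29 = 1×20 + 9, 20 = 2×9 + 2, 9 = 4×2 + 1, 2 = 2×1).
Back-substituting, 20×(-13) + 29×(9) = 1.
Scale by 10483: one solution is (-136279, 94347). Reduce u mod 29: (21, 347).
General: u = 21 + 29t, v = 347 - 20t.
u ≥ 0 ⇒ t ≥ 0; v ≥ 0 ⇒ t ≤ 17. So t ∈ [0, 17]: 18 solutions.

18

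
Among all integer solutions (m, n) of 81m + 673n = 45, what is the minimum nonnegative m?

524

gcd(673, 81):
  673 = 8*81 + 25
  81 = 3*25 + 6
  25 = 4*6 + 1
  6 = 6*1
so gcd(673, 81) = 1.
1 divides 45, so solutions exist.
Back-substitute for Bézout coefficients:
  1 = 25 - 4*6
  ... = 81*(-108) + 673*(13)
Scale by 45/1 = 45: (m₀, n₀) = (-4860, 585).
General solution: m = -4860 + 673t, n = 585 - 81t for integer t.
m ≥ 0: smallest is -4860 mod 673 = 524 (at t = 8), with n = -63.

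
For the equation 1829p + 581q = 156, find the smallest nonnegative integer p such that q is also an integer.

gcd(1829, 581) = 1.
1 divides 156, so solutions exist.
By Bézout, 1829×(277) + 581×(-872) = 1.
Scale by 156/1 = 156: (p₀, q₀) = (43212, -136032).
General solution: p = 43212 + 581t, q = -136032 - 1829t for integer t.
p ≥ 0: smallest is 43212 mod 581 = 218 (at t = -74), with q = -686.

218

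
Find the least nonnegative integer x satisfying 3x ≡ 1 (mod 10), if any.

gcd(10, 3):
  10 = 3*3 + 1
  3 = 3*1
so gcd(10, 3) = 1.
1 divides 1, so solutions exist.
Back-substitute for Bézout coefficients:
  1 = 10 - 3*3
  ... = 3*(-3) + 10*(1)
So 3*(-3) ≡ 1 (mod 10); multiply by 1: x ≡ -3 (mod 10).
Smallest nonnegative: x = -3 mod 10 = 7.

7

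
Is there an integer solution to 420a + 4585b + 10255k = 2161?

gcd(4585, 420):
  4585 = 10×420 + 385
  420 = 1×385 + 35
  385 = 11×35
so gcd(4585, 420) = 35.
gcd(35, 10255) = 35.
35 does not divide 2161 (remainder 26), so no integer solutions.

no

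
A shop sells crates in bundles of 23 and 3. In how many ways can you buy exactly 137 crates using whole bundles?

Need nonnegative integers with 23j + 3k = 137.
gcd(23, 3) = 1, and 23·(-1) + 3·(8) = 1.
So (j₀, k₀) = (-137, 1096); general j = -137 + 3t, k = 1096 - 23t.
j ≥ 0 ⇒ t ≥ 46; k ≥ 0 ⇒ t ≤ 47. That's 2 values of t.

2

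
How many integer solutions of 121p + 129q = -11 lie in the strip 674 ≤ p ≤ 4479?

gcd(129, 121) = 1.
By Bézout, 121×(16) + 129×(-15) = 1.
Particular solution: (82, -77).
General solution: p = 82 + 129t, q = -77 - 121t for integer t.
674 ≤ 82 + 129t ≤ 4479 gives t ∈ [5, 34], which is 30 values.

30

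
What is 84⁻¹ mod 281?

gcd(281, 84) = 1.
By Bézout, 84·(-97) + 281·(29) = 1.
So 84·-97 ≡ 1 (mod 281), and -97 mod 281 = 184.

184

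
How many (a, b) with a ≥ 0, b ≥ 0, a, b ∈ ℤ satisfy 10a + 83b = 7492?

gcd(83, 10) = 1  (83 = 8·10 + 3, 10 = 3·3 + 1, 3 = 3·1).
Back-substituting, 10·(25) + 83·(-3) = 1.
Scale by 7492: one solution is (187300, -22476). Reduce a mod 83: (52, 84).
General: a = 52 + 83t, b = 84 - 10t.
a ≥ 0 ⇒ t ≥ 0; b ≥ 0 ⇒ t ≤ 8. So t ∈ [0, 8]: 9 solutions.

9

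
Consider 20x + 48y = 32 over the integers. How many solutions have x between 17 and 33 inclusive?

gcd(48, 20):
  48 = 2*20 + 8
  20 = 2*8 + 4
  8 = 2*4
so gcd(48, 20) = 4.
Back-substitute for Bézout coefficients:
  4 = 20 - 2*8
  ... = 20*(5) + 48*(-2)
Scale by 8: particular solution (40, -16); reduce x mod 12: (4, -1).
General solution: x = 4 + 12t, y = -1 - 5t for integer t.
17 ≤ 4 + 12t ≤ 33 gives t ∈ [2, 2], which is 1 value.

1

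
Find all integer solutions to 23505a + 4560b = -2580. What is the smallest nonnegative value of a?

gcd(23505, 4560) = 15.
15 divides -2580, so solutions exist.
By Bézout, 23505*(-97) + 4560*(500) = 15.
Scale by -2580/15 = -172: (a₀, b₀) = (16684, -86000).
General solution: a = 16684 + 304t, b = -86000 - 1567t for integer t.
a ≥ 0: smallest is 16684 mod 304 = 268 (at t = -54), with b = -1382.

268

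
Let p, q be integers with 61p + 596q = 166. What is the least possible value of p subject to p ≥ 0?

374

gcd(596, 61):
  596 = 9*61 + 47
  61 = 1*47 + 14
  47 = 3*14 + 5
  14 = 2*5 + 4
  5 = 1*4 + 1
  4 = 4*1
so gcd(596, 61) = 1.
1 divides 166, so solutions exist.
Back-substitute for Bézout coefficients:
  1 = 5 - 1*4
  ... = 61*(-127) + 596*(13)
Scale by 166/1 = 166: (p₀, q₀) = (-21082, 2158).
General solution: p = -21082 + 596t, q = 2158 - 61t for integer t.
p ≥ 0: smallest is -21082 mod 596 = 374 (at t = 36), with q = -38.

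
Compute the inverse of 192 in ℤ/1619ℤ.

gcd(1619, 192) = 1  (1619 = 8·192 + 83, 192 = 2·83 + 26, 83 = 3·26 + 5, 26 = 5·5 + 1, 5 = 5·1).
Back-substituting, 192·(312) + 1619·(-37) = 1.
So 192·312 ≡ 1 (mod 1619), and 312 mod 1619 = 312.

312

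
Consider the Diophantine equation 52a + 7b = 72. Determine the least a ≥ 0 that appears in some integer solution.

gcd(52, 7):
  52 = 7*7 + 3
  7 = 2*3 + 1
  3 = 3*1
so gcd(52, 7) = 1.
1 divides 72, so solutions exist.
Back-substitute for Bézout coefficients:
  1 = 7 - 2*3
  ... = 52*(-2) + 7*(15)
Scale by 72/1 = 72: (a₀, b₀) = (-144, 1080).
General solution: a = -144 + 7t, b = 1080 - 52t for integer t.
a ≥ 0: smallest is -144 mod 7 = 3 (at t = 21), with b = -12.

3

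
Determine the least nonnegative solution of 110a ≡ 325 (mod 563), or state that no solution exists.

438

gcd(563, 110):
  563 = 5×110 + 13
  110 = 8×13 + 6
  13 = 2×6 + 1
  6 = 6×1
so gcd(563, 110) = 1.
1 divides 325, so solutions exist.
Back-substitute for Bézout coefficients:
  1 = 13 - 2×6
  ... = 110×(-87) + 563×(17)
So 110×(-87) ≡ 1 (mod 563); multiply by 325: a ≡ -28275 (mod 563).
Smallest nonnegative: a = -28275 mod 563 = 438.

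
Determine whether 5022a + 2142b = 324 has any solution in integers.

yes

gcd(5022, 2142) = 18  (5022 = 2×2142 + 738, 2142 = 2×738 + 666, 738 = 1×666 + 72, 666 = 9×72 + 18, 72 = 4×18).
18 divides 324, so integer solutions exist.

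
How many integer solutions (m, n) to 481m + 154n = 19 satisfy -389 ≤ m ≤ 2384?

18

gcd(481, 154):
  481 = 3×154 + 19
  154 = 8×19 + 2
  19 = 9×2 + 1
  2 = 2×1
so gcd(481, 154) = 1.
Back-substitute for Bézout coefficients:
  1 = 19 - 9×2
  ... = 481×(73) + 154×(-228)
Scale by 19: particular solution (1387, -4332); reduce m mod 154: (1, -3).
General solution: m = 1 + 154t, n = -3 - 481t for integer t.
-389 ≤ 1 + 154t ≤ 2384 gives t ∈ [-2, 15], which is 18 values.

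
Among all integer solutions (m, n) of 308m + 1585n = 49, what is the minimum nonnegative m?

1333

gcd(1585, 308) = 1  (1585 = 5·308 + 45, 308 = 6·45 + 38, 45 = 1·38 + 7, 38 = 5·7 + 3, 7 = 2·3 + 1, 3 = 3·1).
1 divides 49, so solutions exist.
Back-substituting, 308·(-458) + 1585·(89) = 1.
Scale by 49/1 = 49: (m₀, n₀) = (-22442, 4361).
General solution: m = -22442 + 1585t, n = 4361 - 308t for integer t.
m ≥ 0: smallest is -22442 mod 1585 = 1333 (at t = 15), with n = -259.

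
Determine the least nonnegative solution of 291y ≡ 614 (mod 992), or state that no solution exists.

gcd(992, 291):
  992 = 3·291 + 119
  291 = 2·119 + 53
  119 = 2·53 + 13
  53 = 4·13 + 1
  13 = 13·1
so gcd(992, 291) = 1.
1 divides 614, so solutions exist.
Back-substitute for Bézout coefficients:
  1 = 53 - 4·13
  ... = 291·(75) + 992·(-22)
So 291·(75) ≡ 1 (mod 992); multiply by 614: y ≡ 46050 (mod 992).
Smallest nonnegative: y = 46050 mod 992 = 418.

418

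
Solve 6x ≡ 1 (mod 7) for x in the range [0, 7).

gcd(7, 6) = 1  (7 = 1×6 + 1, 6 = 6×1).
Back-substituting, 6×(-1) + 7×(1) = 1.
So 6×-1 ≡ 1 (mod 7), and -1 mod 7 = 6.

6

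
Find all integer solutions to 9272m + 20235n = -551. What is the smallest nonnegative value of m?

587

gcd(20235, 9272):
  20235 = 2×9272 + 1691
  9272 = 5×1691 + 817
  1691 = 2×817 + 57
  817 = 14×57 + 19
  57 = 3×19
so gcd(20235, 9272) = 19.
19 divides -551, so solutions exist.
Back-substitute for Bézout coefficients:
  19 = 817 - 14×57
  ... = 9272×(347) + 20235×(-159)
Scale by -551/19 = -29: (m₀, n₀) = (-10063, 4611).
General solution: m = -10063 + 1065t, n = 4611 - 488t for integer t.
m ≥ 0: smallest is -10063 mod 1065 = 587 (at t = 10), with n = -269.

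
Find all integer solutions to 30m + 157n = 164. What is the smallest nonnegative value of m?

152

gcd(157, 30) = 1.
1 divides 164, so solutions exist.
By Bézout, 30×(-68) + 157×(13) = 1.
Scale by 164/1 = 164: (m₀, n₀) = (-11152, 2132).
General solution: m = -11152 + 157t, n = 2132 - 30t for integer t.
m ≥ 0: smallest is -11152 mod 157 = 152 (at t = 72), with n = -28.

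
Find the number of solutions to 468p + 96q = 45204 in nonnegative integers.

gcd(468, 96):
  468 = 4×96 + 84
  96 = 1×84 + 12
  84 = 7×12
so gcd(468, 96) = 12.
Back-substitute for Bézout coefficients:
  12 = 96 - 1×84
  ... = 468×(-1) + 96×(5)
Scale by 3767: one solution is (-3767, 18835). Reduce p mod 8: (1, 466).
General: p = 1 + 8t, q = 466 - 39t.
p ≥ 0 ⇒ t ≥ 0; q ≥ 0 ⇒ t ≤ 11. So t ∈ [0, 11]: 12 solutions.

12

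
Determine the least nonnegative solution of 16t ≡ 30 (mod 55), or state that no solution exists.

50

gcd(55, 16) = 1.
1 divides 30, so solutions exist.
By Bézout, 16·(-24) + 55·(7) = 1.
So 16·(-24) ≡ 1 (mod 55); multiply by 30: t ≡ -720 (mod 55).
Smallest nonnegative: t = -720 mod 55 = 50.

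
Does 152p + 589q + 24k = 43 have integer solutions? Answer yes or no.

gcd(589, 152) = 19.
gcd(19, 24) = 1.
1 divides 43, so integer solutions exist.

yes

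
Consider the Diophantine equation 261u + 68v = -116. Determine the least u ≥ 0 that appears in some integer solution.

60

gcd(261, 68):
  261 = 3×68 + 57
  68 = 1×57 + 11
  57 = 5×11 + 2
  11 = 5×2 + 1
  2 = 2×1
so gcd(261, 68) = 1.
1 divides -116, so solutions exist.
Back-substitute for Bézout coefficients:
  1 = 11 - 5×2
  ... = 261×(-31) + 68×(119)
Scale by -116/1 = -116: (u₀, v₀) = (3596, -13804).
General solution: u = 3596 + 68t, v = -13804 - 261t for integer t.
u ≥ 0: smallest is 3596 mod 68 = 60 (at t = -52), with v = -232.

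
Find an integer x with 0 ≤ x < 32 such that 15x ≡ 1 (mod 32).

gcd(32, 15) = 1  (32 = 2×15 + 2, 15 = 7×2 + 1, 2 = 2×1).
Back-substituting, 15×(15) + 32×(-7) = 1.
So 15×15 ≡ 1 (mod 32), and 15 mod 32 = 15.

15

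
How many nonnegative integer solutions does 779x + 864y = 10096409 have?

15

gcd(864, 779) = 1  (864 = 1×779 + 85, 779 = 9×85 + 14, 85 = 6×14 + 1, 14 = 14×1).
Back-substituting, 779×(-61) + 864×(55) = 1.
Scale by 10096409: one solution is (-615880949, 555302495). Reduce x mod 864: (715, 11041).
General: x = 715 + 864t, y = 11041 - 779t.
x ≥ 0 ⇒ t ≥ 0; y ≥ 0 ⇒ t ≤ 14. So t ∈ [0, 14]: 15 solutions.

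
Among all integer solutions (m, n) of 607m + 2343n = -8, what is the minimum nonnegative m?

799

gcd(2343, 607):
  2343 = 3·607 + 522
  607 = 1·522 + 85
  522 = 6·85 + 12
  85 = 7·12 + 1
  12 = 12·1
so gcd(2343, 607) = 1.
1 divides -8, so solutions exist.
Back-substitute for Bézout coefficients:
  1 = 85 - 7·12
  ... = 607·(193) + 2343·(-50)
Scale by -8/1 = -8: (m₀, n₀) = (-1544, 400).
General solution: m = -1544 + 2343t, n = 400 - 607t for integer t.
m ≥ 0: smallest is -1544 mod 2343 = 799 (at t = 1), with n = -207.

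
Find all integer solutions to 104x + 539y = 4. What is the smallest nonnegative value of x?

gcd(539, 104):
  539 = 5·104 + 19
  104 = 5·19 + 9
  19 = 2·9 + 1
  9 = 9·1
so gcd(539, 104) = 1.
1 divides 4, so solutions exist.
Back-substitute for Bézout coefficients:
  1 = 19 - 2·9
  ... = 104·(-57) + 539·(11)
Scale by 4/1 = 4: (x₀, y₀) = (-228, 44).
General solution: x = -228 + 539t, y = 44 - 104t for integer t.
x ≥ 0: smallest is -228 mod 539 = 311 (at t = 1), with y = -60.

311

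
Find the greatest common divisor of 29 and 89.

1

gcd(89, 29) = 1  (89 = 3×29 + 2, 29 = 14×2 + 1, 2 = 2×1).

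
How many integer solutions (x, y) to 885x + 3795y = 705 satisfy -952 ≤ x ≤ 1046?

gcd(3795, 885) = 15  (3795 = 4*885 + 255, 885 = 3*255 + 120, 255 = 2*120 + 15, 120 = 8*15).
Back-substituting, 885*(-30) + 3795*(7) = 15.
Scale by 47: particular solution (-1410, 329); reduce x mod 253: (108, -25).
General solution: x = 108 + 253t, y = -25 - 59t for integer t.
-952 ≤ 108 + 253t ≤ 1046 gives t ∈ [-4, 3], which is 8 values.

8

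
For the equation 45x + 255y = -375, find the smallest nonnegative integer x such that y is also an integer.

3

gcd(255, 45) = 15  (255 = 5*45 + 30, 45 = 1*30 + 15, 30 = 2*15).
15 divides -375, so solutions exist.
Back-substituting, 45*(6) + 255*(-1) = 15.
Scale by -375/15 = -25: (x₀, y₀) = (-150, 25).
General solution: x = -150 + 17t, y = 25 - 3t for integer t.
x ≥ 0: smallest is -150 mod 17 = 3 (at t = 9), with y = -2.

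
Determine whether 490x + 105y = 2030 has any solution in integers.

gcd(490, 105) = 35.
35 divides 2030, so integer solutions exist.

yes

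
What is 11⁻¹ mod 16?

gcd(16, 11) = 1  (16 = 1×11 + 5, 11 = 2×5 + 1, 5 = 5×1).
Back-substituting, 11×(3) + 16×(-2) = 1.
So 11×3 ≡ 1 (mod 16), and 3 mod 16 = 3.

3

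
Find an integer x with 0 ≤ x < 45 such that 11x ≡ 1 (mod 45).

gcd(45, 11) = 1  (45 = 4*11 + 1, 11 = 11*1).
Back-substituting, 11*(-4) + 45*(1) = 1.
So 11*-4 ≡ 1 (mod 45), and -4 mod 45 = 41.

41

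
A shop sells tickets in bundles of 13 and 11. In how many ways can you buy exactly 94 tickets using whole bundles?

Need nonnegative integers with 13j + 11k = 94.
gcd(13, 11) = 1, and 13·(-5) + 11·(6) = 1.
So (j₀, k₀) = (-470, 564); general j = -470 + 11t, k = 564 - 13t.
j ≥ 0 ⇒ t ≥ 43; k ≥ 0 ⇒ t ≤ 43. That's 1 value of t.

1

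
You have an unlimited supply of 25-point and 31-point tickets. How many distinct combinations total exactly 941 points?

1

Need nonnegative integers with 25j + 31k = 941.
gcd(25, 31) = 1, and 25·(5) + 31·(-4) = 1.
So (j₀, k₀) = (4705, -3764); general j = 4705 + 31t, k = -3764 - 25t.
j ≥ 0 ⇒ t ≥ -151; k ≥ 0 ⇒ t ≤ -151. That's 1 value of t.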